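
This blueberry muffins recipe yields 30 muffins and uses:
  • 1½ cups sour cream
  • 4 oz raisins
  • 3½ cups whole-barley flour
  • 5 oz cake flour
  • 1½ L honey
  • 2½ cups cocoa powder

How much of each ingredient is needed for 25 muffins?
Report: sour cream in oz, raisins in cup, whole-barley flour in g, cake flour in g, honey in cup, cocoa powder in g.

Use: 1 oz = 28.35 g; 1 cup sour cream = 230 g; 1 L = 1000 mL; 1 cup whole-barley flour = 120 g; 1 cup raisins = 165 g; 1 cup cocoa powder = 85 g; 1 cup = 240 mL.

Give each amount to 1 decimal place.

sour cream: 10.1 oz; raisins: 0.6 cup; whole-barley flour: 350.0 g; cake flour: 118.1 g; honey: 5.2 cup; cocoa powder: 177.1 g

Scaling factor: 25/30 = 5/6.
sour cream: 1.5 cup × 5/6 × 230 g/cup ÷ 28.35 g/oz ≈ 10.1 oz
raisins: 4 oz × 5/6 × 28.35 g/oz ÷ 165 g/cup ≈ 0.6 cup
whole-barley flour: 3.5 cup × 5/6 × 120 g/cup = 350.0 g
cake flour: 5 oz × 5/6 × 28.35 g/oz ≈ 118.1 g
honey: 1.5 L × 5/6 × 1000 mL/L ÷ 240 mL/cup ≈ 5.2 cup
cocoa powder: 2.5 cup × 5/6 × 85 g/cup ≈ 177.1 g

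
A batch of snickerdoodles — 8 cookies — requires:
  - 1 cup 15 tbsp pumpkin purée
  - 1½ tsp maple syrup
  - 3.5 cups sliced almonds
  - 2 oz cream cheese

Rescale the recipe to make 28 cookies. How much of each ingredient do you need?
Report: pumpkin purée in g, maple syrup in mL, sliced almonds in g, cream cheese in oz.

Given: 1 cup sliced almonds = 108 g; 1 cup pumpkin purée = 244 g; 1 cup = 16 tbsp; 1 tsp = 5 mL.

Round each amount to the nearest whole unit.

pumpkin purée: 1655 g; maple syrup: 26 mL; sliced almonds: 1323 g; cream cheese: 7 oz

Scaling factor: 28/8 = 7/2 = 3.5.
pumpkin purée: (1 cup + 15 tbsp = 1.9375 cup) × 7/2 × 244 g/cup ≈ 1655 g
maple syrup: 1.5 tsp × 7/2 × 5 mL/tsp ≈ 26 mL
sliced almonds: 3.5 cup × 7/2 × 108 g/cup = 1323 g
cream cheese: 2 oz × 7/2 = 7 oz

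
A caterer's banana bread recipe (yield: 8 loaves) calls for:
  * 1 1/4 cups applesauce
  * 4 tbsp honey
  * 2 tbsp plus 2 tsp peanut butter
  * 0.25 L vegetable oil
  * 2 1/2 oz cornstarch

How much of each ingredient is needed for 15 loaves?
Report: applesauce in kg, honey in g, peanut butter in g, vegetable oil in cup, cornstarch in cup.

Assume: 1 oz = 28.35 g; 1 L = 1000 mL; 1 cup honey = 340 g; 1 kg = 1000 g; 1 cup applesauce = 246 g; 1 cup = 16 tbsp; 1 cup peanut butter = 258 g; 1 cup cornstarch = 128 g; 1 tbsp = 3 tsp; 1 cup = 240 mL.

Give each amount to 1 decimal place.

applesauce: 0.6 kg; honey: 159.4 g; peanut butter: 80.6 g; vegetable oil: 2.0 cup; cornstarch: 1.0 cup

Scaling factor: 15/8 = 1.875.
applesauce: 1.25 cup × 15/8 × 246 g/cup ÷ 1000 g/kg ≈ 0.6 kg
honey: 4 tbsp × 15/8 ÷ 16 tbsp/cup × 340 g/cup ≈ 159.4 g
peanut butter: (2 tbsp + 2 tsp = 8/3 tbsp) × 15/8 ÷ 16 tbsp/cup × 258 g/cup ≈ 80.6 g
vegetable oil: 0.25 L × 15/8 × 1000 mL/L ÷ 240 mL/cup ≈ 2.0 cup
cornstarch: 2.5 oz × 15/8 × 28.35 g/oz ÷ 128 g/cup ≈ 1.0 cup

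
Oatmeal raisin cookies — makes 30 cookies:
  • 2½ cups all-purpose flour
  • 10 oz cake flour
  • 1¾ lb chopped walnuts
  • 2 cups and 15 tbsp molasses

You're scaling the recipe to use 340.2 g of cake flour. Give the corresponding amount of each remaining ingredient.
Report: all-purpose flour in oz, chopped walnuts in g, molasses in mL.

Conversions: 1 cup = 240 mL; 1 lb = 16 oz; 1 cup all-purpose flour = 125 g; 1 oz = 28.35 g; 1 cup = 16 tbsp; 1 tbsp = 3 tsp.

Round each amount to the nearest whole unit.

all-purpose flour: 13 oz; chopped walnuts: 953 g; molasses: 846 mL

The original recipe has 283.5 g of cake flour, so the scaling factor is 340.2 ÷ 283.5 = 6/5 = 1.2.
all-purpose flour: 2.5 cup × 6/5 × 125 g/cup ÷ 28.35 g/oz ≈ 13 oz
chopped walnuts: 1.75 lb × 6/5 × 16 oz/lb × 28.35 g/oz ≈ 953 g
molasses: (2 cup + 15 tbsp = 2.9375 cup) × 6/5 × 240 mL/cup = 846 mL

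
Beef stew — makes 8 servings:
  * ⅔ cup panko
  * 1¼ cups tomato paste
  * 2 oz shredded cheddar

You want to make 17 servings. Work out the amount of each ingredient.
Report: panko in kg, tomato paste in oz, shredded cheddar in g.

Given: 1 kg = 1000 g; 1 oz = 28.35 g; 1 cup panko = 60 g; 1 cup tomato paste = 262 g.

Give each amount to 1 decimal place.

panko: 0.1 kg; tomato paste: 24.5 oz; shredded cheddar: 120.5 g

Scaling factor: 17/8 = 2.125.
panko: 2/3 cup × 17/8 × 60 g/cup ÷ 1000 g/kg ≈ 0.1 kg
tomato paste: 1.25 cup × 17/8 × 262 g/cup ÷ 28.35 g/oz ≈ 24.5 oz
shredded cheddar: 2 oz × 17/8 × 28.35 g/oz ≈ 120.5 g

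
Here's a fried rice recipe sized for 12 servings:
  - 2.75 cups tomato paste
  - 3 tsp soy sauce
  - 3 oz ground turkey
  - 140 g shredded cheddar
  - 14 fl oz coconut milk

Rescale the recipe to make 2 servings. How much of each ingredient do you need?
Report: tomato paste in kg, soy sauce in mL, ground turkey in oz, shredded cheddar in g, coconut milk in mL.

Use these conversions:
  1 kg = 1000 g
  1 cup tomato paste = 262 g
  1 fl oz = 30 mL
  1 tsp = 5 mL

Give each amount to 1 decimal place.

tomato paste: 0.1 kg; soy sauce: 2.5 mL; ground turkey: 0.5 oz; shredded cheddar: 23.3 g; coconut milk: 70.0 mL

Scaling factor: 2/12 = 1/6.
tomato paste: 2.75 cup × 1/6 × 262 g/cup ÷ 1000 g/kg ≈ 0.1 kg
soy sauce: 3 tsp × 1/6 × 5 mL/tsp = 2.5 mL
ground turkey: 3 oz × 1/6 = 0.5 oz
shredded cheddar: 140 g × 1/6 ≈ 23.3 g
coconut milk: 14 fl oz × 1/6 × 30 mL/fl oz = 70.0 mL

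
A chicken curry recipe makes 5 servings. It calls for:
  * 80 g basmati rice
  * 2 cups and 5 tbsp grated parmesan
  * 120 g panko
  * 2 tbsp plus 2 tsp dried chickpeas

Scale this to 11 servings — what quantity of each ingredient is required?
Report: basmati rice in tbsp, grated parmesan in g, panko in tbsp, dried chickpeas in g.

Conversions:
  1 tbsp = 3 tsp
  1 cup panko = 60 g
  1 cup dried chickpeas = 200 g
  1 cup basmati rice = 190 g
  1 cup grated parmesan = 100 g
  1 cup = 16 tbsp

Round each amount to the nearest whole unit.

Scaling factor: 11/5 = 2.2.
basmati rice: 80 g × 11/5 ÷ 190 g/cup × 16 tbsp/cup ≈ 15 tbsp
grated parmesan: (2 cup + 5 tbsp = 2.3125 cup) × 11/5 × 100 g/cup ≈ 509 g
panko: 120 g × 11/5 ÷ 60 g/cup × 16 tbsp/cup ≈ 70 tbsp
dried chickpeas: (2 tbsp + 2 tsp = 8/3 tbsp) × 11/5 ÷ 16 tbsp/cup × 200 g/cup ≈ 73 g

basmati rice: 15 tbsp; grated parmesan: 509 g; panko: 70 tbsp; dried chickpeas: 73 g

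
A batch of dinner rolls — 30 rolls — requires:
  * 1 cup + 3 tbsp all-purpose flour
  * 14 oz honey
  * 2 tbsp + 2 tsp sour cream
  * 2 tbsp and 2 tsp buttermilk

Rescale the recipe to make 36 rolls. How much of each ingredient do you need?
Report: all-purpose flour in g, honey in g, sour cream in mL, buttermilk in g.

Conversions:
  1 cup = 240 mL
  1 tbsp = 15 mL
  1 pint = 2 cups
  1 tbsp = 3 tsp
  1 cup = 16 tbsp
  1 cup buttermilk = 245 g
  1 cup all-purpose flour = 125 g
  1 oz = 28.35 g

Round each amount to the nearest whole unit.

Scaling factor: 36/30 = 6/5 = 1.2.
all-purpose flour: (1 cup + 3 tbsp = 1.1875 cup) × 6/5 × 125 g/cup ≈ 178 g
honey: 14 oz × 6/5 × 28.35 g/oz ≈ 476 g
sour cream: (2 tbsp + 2 tsp = 8/3 tbsp) × 6/5 × 15 mL/tbsp = 48 mL
buttermilk: (2 tbsp + 2 tsp = 8/3 tbsp) × 6/5 ÷ 16 tbsp/cup × 245 g/cup = 49 g

all-purpose flour: 178 g; honey: 476 g; sour cream: 48 mL; buttermilk: 49 g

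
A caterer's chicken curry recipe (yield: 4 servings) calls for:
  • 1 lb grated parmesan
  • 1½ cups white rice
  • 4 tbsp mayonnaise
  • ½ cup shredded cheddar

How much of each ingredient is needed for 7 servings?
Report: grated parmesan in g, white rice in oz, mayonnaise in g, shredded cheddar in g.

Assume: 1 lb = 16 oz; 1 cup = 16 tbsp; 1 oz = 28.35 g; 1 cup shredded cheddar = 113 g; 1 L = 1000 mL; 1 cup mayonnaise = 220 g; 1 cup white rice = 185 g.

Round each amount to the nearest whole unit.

Scaling factor: 7/4 = 1.75.
grated parmesan: 1 lb × 7/4 × 16 oz/lb × 28.35 g/oz ≈ 794 g
white rice: 1.5 cup × 7/4 × 185 g/cup ÷ 28.35 g/oz ≈ 17 oz
mayonnaise: 4 tbsp × 7/4 ÷ 16 tbsp/cup × 220 g/cup ≈ 96 g
shredded cheddar: 0.5 cup × 7/4 × 113 g/cup ≈ 99 g

grated parmesan: 794 g; white rice: 17 oz; mayonnaise: 96 g; shredded cheddar: 99 g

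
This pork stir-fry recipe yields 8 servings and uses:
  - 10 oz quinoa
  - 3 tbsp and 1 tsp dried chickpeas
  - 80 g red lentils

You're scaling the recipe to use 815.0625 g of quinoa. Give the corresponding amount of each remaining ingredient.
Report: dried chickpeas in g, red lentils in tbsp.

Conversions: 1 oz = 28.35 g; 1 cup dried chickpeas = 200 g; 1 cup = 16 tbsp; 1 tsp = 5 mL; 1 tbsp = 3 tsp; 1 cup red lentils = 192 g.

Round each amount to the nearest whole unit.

The original recipe has 283.5 g of quinoa, so the scaling factor is 815.0625 ÷ 283.5 = 23/8 = 2.875.
dried chickpeas: (3 tbsp + 1 tsp = 10/3 tbsp) × 23/8 ÷ 16 tbsp/cup × 200 g/cup ≈ 120 g
red lentils: 80 g × 23/8 ÷ 192 g/cup × 16 tbsp/cup ≈ 19 tbsp

dried chickpeas: 120 g; red lentils: 19 tbsp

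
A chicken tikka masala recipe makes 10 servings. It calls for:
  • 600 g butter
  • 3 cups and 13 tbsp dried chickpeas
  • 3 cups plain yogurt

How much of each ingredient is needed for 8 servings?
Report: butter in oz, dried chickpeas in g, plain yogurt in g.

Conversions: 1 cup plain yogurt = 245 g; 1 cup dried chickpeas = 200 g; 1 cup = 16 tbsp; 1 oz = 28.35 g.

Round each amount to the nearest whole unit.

Scaling factor: 8/10 = 4/5 = 0.8.
butter: 600 g × 4/5 ÷ 28.35 g/oz ≈ 17 oz
dried chickpeas: (3 cup + 13 tbsp = 3.8125 cup) × 4/5 × 200 g/cup = 610 g
plain yogurt: 3 cup × 4/5 × 245 g/cup = 588 g

butter: 17 oz; dried chickpeas: 610 g; plain yogurt: 588 g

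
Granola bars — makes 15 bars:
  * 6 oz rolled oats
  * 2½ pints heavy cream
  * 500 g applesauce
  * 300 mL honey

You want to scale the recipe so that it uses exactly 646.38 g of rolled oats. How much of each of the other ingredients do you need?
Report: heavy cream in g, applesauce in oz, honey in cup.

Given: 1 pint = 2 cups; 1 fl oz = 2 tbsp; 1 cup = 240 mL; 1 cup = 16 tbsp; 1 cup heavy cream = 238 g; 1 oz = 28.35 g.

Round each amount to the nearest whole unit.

heavy cream: 4522 g; applesauce: 67 oz; honey: 5 cup

The original recipe has 170.1 g of rolled oats, so the scaling factor is 646.38 ÷ 170.1 = 19/5 = 3.8.
heavy cream: 2.5 pint × 19/5 × 2 cup/pint × 238 g/cup = 4522 g
applesauce: 500 g × 19/5 ÷ 28.35 g/oz ≈ 67 oz
honey: 300 mL × 19/5 ÷ 240 mL/cup ≈ 5 cup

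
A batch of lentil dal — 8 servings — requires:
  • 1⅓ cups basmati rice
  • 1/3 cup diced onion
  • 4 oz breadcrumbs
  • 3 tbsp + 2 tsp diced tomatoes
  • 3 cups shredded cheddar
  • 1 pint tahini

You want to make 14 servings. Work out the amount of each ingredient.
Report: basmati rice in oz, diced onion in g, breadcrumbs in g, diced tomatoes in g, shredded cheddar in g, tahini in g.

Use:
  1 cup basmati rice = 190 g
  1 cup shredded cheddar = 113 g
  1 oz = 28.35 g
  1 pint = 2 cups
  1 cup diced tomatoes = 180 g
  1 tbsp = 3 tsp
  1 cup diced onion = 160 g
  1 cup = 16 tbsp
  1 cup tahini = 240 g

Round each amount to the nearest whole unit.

Scaling factor: 14/8 = 7/4 = 1.75.
basmati rice: 4/3 cup × 7/4 × 190 g/cup ÷ 28.35 g/oz ≈ 16 oz
diced onion: 1/3 cup × 7/4 × 160 g/cup ≈ 93 g
breadcrumbs: 4 oz × 7/4 × 28.35 g/oz ≈ 198 g
diced tomatoes: (3 tbsp + 2 tsp = 11/3 tbsp) × 7/4 ÷ 16 tbsp/cup × 180 g/cup ≈ 72 g
shredded cheddar: 3 cup × 7/4 × 113 g/cup ≈ 593 g
tahini: 1 pint × 7/4 × 2 cup/pint × 240 g/cup = 840 g

basmati rice: 16 oz; diced onion: 93 g; breadcrumbs: 198 g; diced tomatoes: 72 g; shredded cheddar: 593 g; tahini: 840 g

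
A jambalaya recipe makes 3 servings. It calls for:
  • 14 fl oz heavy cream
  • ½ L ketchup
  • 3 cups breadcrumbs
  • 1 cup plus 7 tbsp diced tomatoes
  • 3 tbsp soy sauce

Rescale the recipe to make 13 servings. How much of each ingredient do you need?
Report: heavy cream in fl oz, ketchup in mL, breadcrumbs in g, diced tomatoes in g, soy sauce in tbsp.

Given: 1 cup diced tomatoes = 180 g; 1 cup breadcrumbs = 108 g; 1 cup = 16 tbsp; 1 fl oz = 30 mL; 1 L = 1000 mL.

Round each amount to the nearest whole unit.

Scaling factor: 13/3.
heavy cream: 14 fl oz × 13/3 ≈ 61 fl oz
ketchup: 0.5 L × 13/3 × 1000 mL/L ≈ 2167 mL
breadcrumbs: 3 cup × 13/3 × 108 g/cup = 1404 g
diced tomatoes: (1 cup + 7 tbsp = 1.4375 cup) × 13/3 × 180 g/cup ≈ 1121 g
soy sauce: 3 tbsp × 13/3 = 13 tbsp

heavy cream: 61 fl oz; ketchup: 2167 mL; breadcrumbs: 1404 g; diced tomatoes: 1121 g; soy sauce: 13 tbsp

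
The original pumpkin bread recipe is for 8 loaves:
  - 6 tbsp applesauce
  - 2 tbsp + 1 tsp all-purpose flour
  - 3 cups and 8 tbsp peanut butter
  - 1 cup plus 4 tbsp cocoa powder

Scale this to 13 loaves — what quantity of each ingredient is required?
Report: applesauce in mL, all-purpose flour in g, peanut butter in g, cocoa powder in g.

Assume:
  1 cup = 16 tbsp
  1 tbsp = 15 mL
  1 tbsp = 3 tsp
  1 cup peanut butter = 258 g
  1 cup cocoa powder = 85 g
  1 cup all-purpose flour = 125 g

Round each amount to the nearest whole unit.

applesauce: 146 mL; all-purpose flour: 30 g; peanut butter: 1467 g; cocoa powder: 173 g

Scaling factor: 13/8 = 1.625.
applesauce: 6 tbsp × 13/8 × 15 mL/tbsp ≈ 146 mL
all-purpose flour: (2 tbsp + 1 tsp = 7/3 tbsp) × 13/8 ÷ 16 tbsp/cup × 125 g/cup ≈ 30 g
peanut butter: (3 cup + 8 tbsp = 3.5 cup) × 13/8 × 258 g/cup ≈ 1467 g
cocoa powder: (1 cup + 4 tbsp = 1.25 cup) × 13/8 × 85 g/cup ≈ 173 g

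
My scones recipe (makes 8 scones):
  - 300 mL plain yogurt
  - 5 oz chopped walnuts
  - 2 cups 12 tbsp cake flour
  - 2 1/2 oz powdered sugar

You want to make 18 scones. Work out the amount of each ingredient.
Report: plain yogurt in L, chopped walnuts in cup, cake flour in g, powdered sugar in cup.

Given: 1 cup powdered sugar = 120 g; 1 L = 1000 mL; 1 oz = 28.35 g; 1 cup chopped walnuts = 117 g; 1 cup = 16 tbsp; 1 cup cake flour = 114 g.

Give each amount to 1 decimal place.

Scaling factor: 18/8 = 9/4 = 2.25.
plain yogurt: 300 mL × 9/4 ÷ 1000 mL/L ≈ 0.7 L
chopped walnuts: 5 oz × 9/4 × 28.35 g/oz ÷ 117 g/cup ≈ 2.7 cup
cake flour: (2 cup + 12 tbsp = 2.75 cup) × 9/4 × 114 g/cup ≈ 705.4 g
powdered sugar: 2.5 oz × 9/4 × 28.35 g/oz ÷ 120 g/cup ≈ 1.3 cup

plain yogurt: 0.7 L; chopped walnuts: 2.7 cup; cake flour: 705.4 g; powdered sugar: 1.3 cup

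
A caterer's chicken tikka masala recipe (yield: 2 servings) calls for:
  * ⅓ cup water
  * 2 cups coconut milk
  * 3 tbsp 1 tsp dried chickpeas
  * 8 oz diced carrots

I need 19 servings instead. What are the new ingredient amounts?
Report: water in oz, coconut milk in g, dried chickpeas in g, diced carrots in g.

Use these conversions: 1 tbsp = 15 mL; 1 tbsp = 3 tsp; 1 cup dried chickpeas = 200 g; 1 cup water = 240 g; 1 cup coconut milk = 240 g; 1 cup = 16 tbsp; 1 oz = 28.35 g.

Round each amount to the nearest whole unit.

Scaling factor: 19/2 = 9.5.
water: 1/3 cup × 19/2 × 240 g/cup ÷ 28.35 g/oz ≈ 27 oz
coconut milk: 2 cup × 19/2 × 240 g/cup = 4560 g
dried chickpeas: (3 tbsp + 1 tsp = 10/3 tbsp) × 19/2 ÷ 16 tbsp/cup × 200 g/cup ≈ 396 g
diced carrots: 8 oz × 19/2 × 28.35 g/oz ≈ 2155 g

water: 27 oz; coconut milk: 4560 g; dried chickpeas: 396 g; diced carrots: 2155 g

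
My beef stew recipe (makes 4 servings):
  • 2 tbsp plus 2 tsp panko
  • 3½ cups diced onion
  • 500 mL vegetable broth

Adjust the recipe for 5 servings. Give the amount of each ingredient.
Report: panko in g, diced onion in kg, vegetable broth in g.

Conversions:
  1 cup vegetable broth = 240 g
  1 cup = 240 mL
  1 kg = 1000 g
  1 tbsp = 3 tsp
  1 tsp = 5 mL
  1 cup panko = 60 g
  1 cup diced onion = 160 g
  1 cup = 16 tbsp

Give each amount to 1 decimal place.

panko: 12.5 g; diced onion: 0.7 kg; vegetable broth: 625.0 g

Scaling factor: 5/4 = 1.25.
panko: (2 tbsp + 2 tsp = 8/3 tbsp) × 5/4 ÷ 16 tbsp/cup × 60 g/cup = 12.5 g
diced onion: 3.5 cup × 5/4 × 160 g/cup ÷ 1000 g/kg = 0.7 kg
vegetable broth: 500 mL × 5/4 ÷ 240 mL/cup × 240 g/cup = 625.0 g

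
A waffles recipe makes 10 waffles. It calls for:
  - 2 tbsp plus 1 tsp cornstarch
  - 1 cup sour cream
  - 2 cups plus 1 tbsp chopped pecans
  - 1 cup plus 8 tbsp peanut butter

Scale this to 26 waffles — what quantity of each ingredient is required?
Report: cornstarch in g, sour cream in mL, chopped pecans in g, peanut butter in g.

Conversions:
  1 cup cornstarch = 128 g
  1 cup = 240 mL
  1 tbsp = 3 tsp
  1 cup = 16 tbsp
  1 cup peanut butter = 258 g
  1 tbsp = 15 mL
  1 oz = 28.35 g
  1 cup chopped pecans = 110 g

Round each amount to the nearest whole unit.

cornstarch: 49 g; sour cream: 624 mL; chopped pecans: 590 g; peanut butter: 1006 g

Scaling factor: 26/10 = 13/5 = 2.6.
cornstarch: (2 tbsp + 1 tsp = 7/3 tbsp) × 13/5 ÷ 16 tbsp/cup × 128 g/cup ≈ 49 g
sour cream: 1 cup × 13/5 × 240 mL/cup = 624 mL
chopped pecans: (2 cup + 1 tbsp = 2.0625 cup) × 13/5 × 110 g/cup ≈ 590 g
peanut butter: (1 cup + 8 tbsp = 1.5 cup) × 13/5 × 258 g/cup ≈ 1006 g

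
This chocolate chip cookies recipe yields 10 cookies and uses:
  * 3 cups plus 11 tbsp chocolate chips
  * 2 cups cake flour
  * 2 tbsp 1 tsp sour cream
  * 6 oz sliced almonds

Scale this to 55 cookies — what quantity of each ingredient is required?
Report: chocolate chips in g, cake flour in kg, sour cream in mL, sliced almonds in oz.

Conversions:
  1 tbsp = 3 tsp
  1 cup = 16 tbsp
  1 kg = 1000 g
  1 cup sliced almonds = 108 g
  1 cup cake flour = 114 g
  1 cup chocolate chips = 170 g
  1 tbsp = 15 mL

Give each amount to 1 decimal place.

Scaling factor: 55/10 = 11/2 = 5.5.
chocolate chips: (3 cup + 11 tbsp = 3.6875 cup) × 11/2 × 170 g/cup ≈ 3447.8 g
cake flour: 2 cup × 11/2 × 114 g/cup ÷ 1000 g/kg ≈ 1.3 kg
sour cream: (2 tbsp + 1 tsp = 7/3 tbsp) × 11/2 × 15 mL/tbsp = 192.5 mL
sliced almonds: 6 oz × 11/2 = 33.0 oz

chocolate chips: 3447.8 g; cake flour: 1.3 kg; sour cream: 192.5 mL; sliced almonds: 33.0 oz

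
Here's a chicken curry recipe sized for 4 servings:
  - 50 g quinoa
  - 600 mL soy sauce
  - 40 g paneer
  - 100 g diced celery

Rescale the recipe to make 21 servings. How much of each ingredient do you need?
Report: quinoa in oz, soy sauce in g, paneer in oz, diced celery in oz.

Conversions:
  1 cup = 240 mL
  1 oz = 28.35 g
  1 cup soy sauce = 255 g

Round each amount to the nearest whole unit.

Scaling factor: 21/4 = 5.25.
quinoa: 50 g × 21/4 ÷ 28.35 g/oz ≈ 9 oz
soy sauce: 600 mL × 21/4 ÷ 240 mL/cup × 255 g/cup ≈ 3347 g
paneer: 40 g × 21/4 ÷ 28.35 g/oz ≈ 7 oz
diced celery: 100 g × 21/4 ÷ 28.35 g/oz ≈ 19 oz

quinoa: 9 oz; soy sauce: 3347 g; paneer: 7 oz; diced celery: 19 oz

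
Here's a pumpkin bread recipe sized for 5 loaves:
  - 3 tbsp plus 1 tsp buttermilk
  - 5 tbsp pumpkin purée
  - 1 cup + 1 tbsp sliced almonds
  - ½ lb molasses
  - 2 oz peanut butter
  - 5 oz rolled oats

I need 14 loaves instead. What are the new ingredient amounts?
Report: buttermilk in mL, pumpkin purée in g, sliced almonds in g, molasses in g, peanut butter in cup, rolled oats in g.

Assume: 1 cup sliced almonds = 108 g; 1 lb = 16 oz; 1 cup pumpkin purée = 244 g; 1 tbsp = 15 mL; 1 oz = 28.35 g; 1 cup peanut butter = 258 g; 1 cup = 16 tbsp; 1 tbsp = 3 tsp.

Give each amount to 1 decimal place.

buttermilk: 140.0 mL; pumpkin purée: 213.5 g; sliced almonds: 321.3 g; molasses: 635.0 g; peanut butter: 0.6 cup; rolled oats: 396.9 g

Scaling factor: 14/5 = 2.8.
buttermilk: (3 tbsp + 1 tsp = 10/3 tbsp) × 14/5 × 15 mL/tbsp = 140.0 mL
pumpkin purée: 5 tbsp × 14/5 ÷ 16 tbsp/cup × 244 g/cup = 213.5 g
sliced almonds: (1 cup + 1 tbsp = 1.0625 cup) × 14/5 × 108 g/cup = 321.3 g
molasses: 0.5 lb × 14/5 × 16 oz/lb × 28.35 g/oz ≈ 635.0 g
peanut butter: 2 oz × 14/5 × 28.35 g/oz ÷ 258 g/cup ≈ 0.6 cup
rolled oats: 5 oz × 14/5 × 28.35 g/oz = 396.9 g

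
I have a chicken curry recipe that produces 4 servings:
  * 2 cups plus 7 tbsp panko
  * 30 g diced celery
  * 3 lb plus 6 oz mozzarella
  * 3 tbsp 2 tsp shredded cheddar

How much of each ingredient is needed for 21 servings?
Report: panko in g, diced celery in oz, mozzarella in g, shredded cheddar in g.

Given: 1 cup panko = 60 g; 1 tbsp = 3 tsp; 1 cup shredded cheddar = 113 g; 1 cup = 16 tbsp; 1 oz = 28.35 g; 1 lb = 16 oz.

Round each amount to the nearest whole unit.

panko: 768 g; diced celery: 6 oz; mozzarella: 8037 g; shredded cheddar: 136 g

Scaling factor: 21/4 = 5.25.
panko: (2 cup + 7 tbsp = 2.4375 cup) × 21/4 × 60 g/cup ≈ 768 g
diced celery: 30 g × 21/4 ÷ 28.35 g/oz ≈ 6 oz
mozzarella: (3 lb + 6 oz = 3.375 lb) × 21/4 × 16 oz/lb × 28.35 g/oz ≈ 8037 g
shredded cheddar: (3 tbsp + 2 tsp = 11/3 tbsp) × 21/4 ÷ 16 tbsp/cup × 113 g/cup ≈ 136 g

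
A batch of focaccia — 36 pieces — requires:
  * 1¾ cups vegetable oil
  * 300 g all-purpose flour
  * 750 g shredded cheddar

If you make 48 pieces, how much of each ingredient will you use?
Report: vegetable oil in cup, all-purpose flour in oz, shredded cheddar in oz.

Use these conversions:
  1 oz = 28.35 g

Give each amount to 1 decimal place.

vegetable oil: 2.3 cup; all-purpose flour: 14.1 oz; shredded cheddar: 35.3 oz

Scaling factor: 48/36 = 4/3.
vegetable oil: 1.75 cup × 4/3 ≈ 2.3 cup
all-purpose flour: 300 g × 4/3 ÷ 28.35 g/oz ≈ 14.1 oz
shredded cheddar: 750 g × 4/3 ÷ 28.35 g/oz ≈ 35.3 oz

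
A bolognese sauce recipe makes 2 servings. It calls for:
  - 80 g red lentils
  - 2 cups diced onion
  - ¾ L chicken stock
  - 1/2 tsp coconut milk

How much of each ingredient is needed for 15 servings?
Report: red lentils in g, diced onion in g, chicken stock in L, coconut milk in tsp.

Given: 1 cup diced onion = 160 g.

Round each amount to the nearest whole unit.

Scaling factor: 15/2 = 7.5.
red lentils: 80 g × 15/2 = 600 g
diced onion: 2 cup × 15/2 × 160 g/cup = 2400 g
chicken stock: 0.75 L × 15/2 ≈ 6 L
coconut milk: 0.5 tsp × 15/2 ≈ 4 tsp

red lentils: 600 g; diced onion: 2400 g; chicken stock: 6 L; coconut milk: 4 tsp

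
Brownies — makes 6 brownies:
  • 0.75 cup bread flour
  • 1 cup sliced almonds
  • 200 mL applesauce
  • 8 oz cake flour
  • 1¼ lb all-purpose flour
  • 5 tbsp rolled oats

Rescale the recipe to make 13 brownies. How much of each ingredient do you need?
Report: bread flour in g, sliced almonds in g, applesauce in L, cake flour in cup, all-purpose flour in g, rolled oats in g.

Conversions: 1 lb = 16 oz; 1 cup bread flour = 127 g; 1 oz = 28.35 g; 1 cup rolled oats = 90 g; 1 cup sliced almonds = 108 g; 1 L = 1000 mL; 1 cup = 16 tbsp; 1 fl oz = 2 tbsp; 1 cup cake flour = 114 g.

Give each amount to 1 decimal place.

Scaling factor: 13/6.
bread flour: 0.75 cup × 13/6 × 127 g/cup ≈ 206.4 g
sliced almonds: 1 cup × 13/6 × 108 g/cup = 234.0 g
applesauce: 200 mL × 13/6 ÷ 1000 mL/L ≈ 0.4 L
cake flour: 8 oz × 13/6 × 28.35 g/oz ÷ 114 g/cup ≈ 4.3 cup
all-purpose flour: 1.25 lb × 13/6 × 16 oz/lb × 28.35 g/oz = 1228.5 g
rolled oats: 5 tbsp × 13/6 ÷ 16 tbsp/cup × 90 g/cup ≈ 60.9 g

bread flour: 206.4 g; sliced almonds: 234.0 g; applesauce: 0.4 L; cake flour: 4.3 cup; all-purpose flour: 1228.5 g; rolled oats: 60.9 g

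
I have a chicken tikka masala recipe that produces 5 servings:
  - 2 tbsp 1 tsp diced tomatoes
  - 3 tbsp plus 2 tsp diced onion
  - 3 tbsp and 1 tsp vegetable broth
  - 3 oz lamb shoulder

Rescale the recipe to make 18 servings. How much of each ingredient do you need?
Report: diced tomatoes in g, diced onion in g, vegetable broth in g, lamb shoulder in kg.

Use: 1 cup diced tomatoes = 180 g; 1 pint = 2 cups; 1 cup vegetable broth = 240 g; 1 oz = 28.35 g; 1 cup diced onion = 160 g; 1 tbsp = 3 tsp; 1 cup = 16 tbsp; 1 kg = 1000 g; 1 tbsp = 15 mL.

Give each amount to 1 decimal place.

Scaling factor: 18/5 = 3.6.
diced tomatoes: (2 tbsp + 1 tsp = 7/3 tbsp) × 18/5 ÷ 16 tbsp/cup × 180 g/cup = 94.5 g
diced onion: (3 tbsp + 2 tsp = 11/3 tbsp) × 18/5 ÷ 16 tbsp/cup × 160 g/cup = 132.0 g
vegetable broth: (3 tbsp + 1 tsp = 10/3 tbsp) × 18/5 ÷ 16 tbsp/cup × 240 g/cup = 180.0 g
lamb shoulder: 3 oz × 18/5 × 28.35 g/oz ÷ 1000 g/kg ≈ 0.3 kg

diced tomatoes: 94.5 g; diced onion: 132.0 g; vegetable broth: 180.0 g; lamb shoulder: 0.3 kg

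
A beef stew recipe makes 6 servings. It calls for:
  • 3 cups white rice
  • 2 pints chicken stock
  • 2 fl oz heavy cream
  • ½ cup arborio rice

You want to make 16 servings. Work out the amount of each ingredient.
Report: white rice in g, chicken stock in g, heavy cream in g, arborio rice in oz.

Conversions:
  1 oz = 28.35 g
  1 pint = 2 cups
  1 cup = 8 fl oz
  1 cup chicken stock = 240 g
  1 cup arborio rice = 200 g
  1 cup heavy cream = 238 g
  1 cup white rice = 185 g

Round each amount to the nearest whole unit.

Scaling factor: 16/6 = 8/3.
white rice: 3 cup × 8/3 × 185 g/cup = 1480 g
chicken stock: 2 pint × 8/3 × 2 cup/pint × 240 g/cup = 2560 g
heavy cream: 2 fl oz × 8/3 ÷ 8 fl oz/cup × 238 g/cup ≈ 159 g
arborio rice: 0.5 cup × 8/3 × 200 g/cup ÷ 28.35 g/oz ≈ 9 oz

white rice: 1480 g; chicken stock: 2560 g; heavy cream: 159 g; arborio rice: 9 oz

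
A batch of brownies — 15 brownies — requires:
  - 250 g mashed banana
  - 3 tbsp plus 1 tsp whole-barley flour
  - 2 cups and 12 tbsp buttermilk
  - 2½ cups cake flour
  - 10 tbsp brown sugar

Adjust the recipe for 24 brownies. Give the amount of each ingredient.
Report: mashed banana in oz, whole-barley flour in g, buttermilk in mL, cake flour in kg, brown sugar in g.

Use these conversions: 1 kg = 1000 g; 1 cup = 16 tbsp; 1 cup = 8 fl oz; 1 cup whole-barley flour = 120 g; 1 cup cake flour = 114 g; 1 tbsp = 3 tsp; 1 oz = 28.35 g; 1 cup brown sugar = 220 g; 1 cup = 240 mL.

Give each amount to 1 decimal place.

Scaling factor: 24/15 = 8/5 = 1.6.
mashed banana: 250 g × 8/5 ÷ 28.35 g/oz ≈ 14.1 oz
whole-barley flour: (3 tbsp + 1 tsp = 10/3 tbsp) × 8/5 ÷ 16 tbsp/cup × 120 g/cup = 40.0 g
buttermilk: (2 cup + 12 tbsp = 2.75 cup) × 8/5 × 240 mL/cup = 1056.0 mL
cake flour: 2.5 cup × 8/5 × 114 g/cup ÷ 1000 g/kg ≈ 0.5 kg
brown sugar: 10 tbsp × 8/5 ÷ 16 tbsp/cup × 220 g/cup = 220.0 g

mashed banana: 14.1 oz; whole-barley flour: 40.0 g; buttermilk: 1056.0 mL; cake flour: 0.5 kg; brown sugar: 220.0 g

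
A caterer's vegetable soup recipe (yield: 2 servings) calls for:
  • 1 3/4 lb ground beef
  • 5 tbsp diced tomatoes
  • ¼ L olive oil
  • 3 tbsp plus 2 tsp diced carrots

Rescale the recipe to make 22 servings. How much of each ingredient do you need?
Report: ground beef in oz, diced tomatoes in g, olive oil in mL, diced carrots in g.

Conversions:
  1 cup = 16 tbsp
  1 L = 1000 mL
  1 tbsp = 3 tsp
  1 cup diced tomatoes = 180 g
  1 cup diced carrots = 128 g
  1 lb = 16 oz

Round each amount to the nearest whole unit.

ground beef: 308 oz; diced tomatoes: 619 g; olive oil: 2750 mL; diced carrots: 323 g

Scaling factor: 22/2 = 11.
ground beef: 1.75 lb × 11 × 16 oz/lb = 308 oz
diced tomatoes: 5 tbsp × 11 ÷ 16 tbsp/cup × 180 g/cup ≈ 619 g
olive oil: 0.25 L × 11 × 1000 mL/L = 2750 mL
diced carrots: (3 tbsp + 2 tsp = 11/3 tbsp) × 11 ÷ 16 tbsp/cup × 128 g/cup ≈ 323 g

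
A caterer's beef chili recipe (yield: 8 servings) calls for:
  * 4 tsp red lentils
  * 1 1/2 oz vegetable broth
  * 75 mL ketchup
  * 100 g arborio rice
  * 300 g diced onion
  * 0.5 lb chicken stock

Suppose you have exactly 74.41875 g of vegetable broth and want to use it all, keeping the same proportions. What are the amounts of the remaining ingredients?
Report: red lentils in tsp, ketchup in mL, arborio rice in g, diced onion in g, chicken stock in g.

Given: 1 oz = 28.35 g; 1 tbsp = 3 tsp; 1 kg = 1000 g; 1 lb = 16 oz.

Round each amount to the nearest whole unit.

The original recipe has 42.525 g of vegetable broth, so the scaling factor is 74.41875 ÷ 42.525 = 7/4 = 1.75.
red lentils: 4 tsp × 7/4 = 7 tsp
ketchup: 75 mL × 7/4 ≈ 131 mL
arborio rice: 100 g × 7/4 = 175 g
diced onion: 300 g × 7/4 = 525 g
chicken stock: 0.5 lb × 7/4 × 16 oz/lb × 28.35 g/oz ≈ 397 g

red lentils: 7 tsp; ketchup: 131 mL; arborio rice: 175 g; diced onion: 525 g; chicken stock: 397 g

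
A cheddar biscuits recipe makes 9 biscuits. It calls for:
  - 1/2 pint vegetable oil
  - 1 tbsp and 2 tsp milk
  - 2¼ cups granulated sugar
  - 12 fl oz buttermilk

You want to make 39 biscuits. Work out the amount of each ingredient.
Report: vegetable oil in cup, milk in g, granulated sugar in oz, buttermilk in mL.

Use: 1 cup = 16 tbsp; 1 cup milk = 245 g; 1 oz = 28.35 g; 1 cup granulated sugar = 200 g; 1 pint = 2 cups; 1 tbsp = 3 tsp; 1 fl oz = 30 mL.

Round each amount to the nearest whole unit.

Scaling factor: 39/9 = 13/3.
vegetable oil: 0.5 pint × 13/3 × 2 cup/pint ≈ 4 cup
milk: (1 tbsp + 2 tsp = 5/3 tbsp) × 13/3 ÷ 16 tbsp/cup × 245 g/cup ≈ 111 g
granulated sugar: 2.25 cup × 13/3 × 200 g/cup ÷ 28.35 g/oz ≈ 69 oz
buttermilk: 12 fl oz × 13/3 × 30 mL/fl oz = 1560 mL

vegetable oil: 4 cup; milk: 111 g; granulated sugar: 69 oz; buttermilk: 1560 mL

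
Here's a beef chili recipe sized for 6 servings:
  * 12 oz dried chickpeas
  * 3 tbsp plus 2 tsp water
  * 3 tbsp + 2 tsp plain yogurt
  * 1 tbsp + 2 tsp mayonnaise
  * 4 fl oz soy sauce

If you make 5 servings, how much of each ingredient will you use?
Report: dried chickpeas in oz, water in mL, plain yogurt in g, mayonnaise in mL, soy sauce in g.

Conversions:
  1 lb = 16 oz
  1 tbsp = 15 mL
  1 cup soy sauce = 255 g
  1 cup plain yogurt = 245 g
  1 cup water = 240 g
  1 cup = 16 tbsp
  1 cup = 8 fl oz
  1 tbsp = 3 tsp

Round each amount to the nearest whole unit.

Scaling factor: 5/6.
dried chickpeas: 12 oz × 5/6 = 10 oz
water: (3 tbsp + 2 tsp = 11/3 tbsp) × 5/6 × 15 mL/tbsp ≈ 46 mL
plain yogurt: (3 tbsp + 2 tsp = 11/3 tbsp) × 5/6 ÷ 16 tbsp/cup × 245 g/cup ≈ 47 g
mayonnaise: (1 tbsp + 2 tsp = 5/3 tbsp) × 5/6 × 15 mL/tbsp ≈ 21 mL
soy sauce: 4 fl oz × 5/6 ÷ 8 fl oz/cup × 255 g/cup ≈ 106 g

dried chickpeas: 10 oz; water: 46 mL; plain yogurt: 47 g; mayonnaise: 21 mL; soy sauce: 106 g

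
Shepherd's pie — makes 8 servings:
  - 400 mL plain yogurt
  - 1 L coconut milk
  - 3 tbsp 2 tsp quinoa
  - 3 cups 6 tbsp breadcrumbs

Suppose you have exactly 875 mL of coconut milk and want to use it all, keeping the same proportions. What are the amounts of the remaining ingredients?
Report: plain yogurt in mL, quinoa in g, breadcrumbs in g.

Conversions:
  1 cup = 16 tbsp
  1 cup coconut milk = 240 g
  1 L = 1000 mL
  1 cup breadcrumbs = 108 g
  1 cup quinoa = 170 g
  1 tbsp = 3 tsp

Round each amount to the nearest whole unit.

The original recipe has 1000 mL of coconut milk, so the scaling factor is 875 ÷ 1000 = 7/8 = 0.875.
plain yogurt: 400 mL × 7/8 = 350 mL
quinoa: (3 tbsp + 2 tsp = 11/3 tbsp) × 7/8 ÷ 16 tbsp/cup × 170 g/cup ≈ 34 g
breadcrumbs: (3 cup + 6 tbsp = 3.375 cup) × 7/8 × 108 g/cup ≈ 319 g

plain yogurt: 350 mL; quinoa: 34 g; breadcrumbs: 319 g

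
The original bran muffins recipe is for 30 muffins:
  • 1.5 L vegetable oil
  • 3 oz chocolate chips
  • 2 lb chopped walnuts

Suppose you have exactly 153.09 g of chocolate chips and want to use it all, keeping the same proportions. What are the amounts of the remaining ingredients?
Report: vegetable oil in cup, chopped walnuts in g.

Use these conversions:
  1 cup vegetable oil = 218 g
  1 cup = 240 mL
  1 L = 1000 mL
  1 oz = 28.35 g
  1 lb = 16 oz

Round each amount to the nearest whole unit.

vegetable oil: 11 cup; chopped walnuts: 1633 g

The original recipe has 85.05 g of chocolate chips, so the scaling factor is 153.09 ÷ 85.05 = 9/5 = 1.8.
vegetable oil: 1.5 L × 9/5 × 1000 mL/L ÷ 240 mL/cup ≈ 11 cup
chopped walnuts: 2 lb × 9/5 × 16 oz/lb × 28.35 g/oz ≈ 1633 g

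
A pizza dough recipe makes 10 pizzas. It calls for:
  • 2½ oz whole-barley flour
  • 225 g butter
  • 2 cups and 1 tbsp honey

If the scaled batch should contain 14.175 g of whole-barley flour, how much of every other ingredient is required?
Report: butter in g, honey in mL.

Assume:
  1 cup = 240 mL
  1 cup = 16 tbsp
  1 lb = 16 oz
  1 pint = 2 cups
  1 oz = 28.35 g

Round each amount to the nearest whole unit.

butter: 45 g; honey: 99 mL

The original recipe has 70.875 g of whole-barley flour, so the scaling factor is 14.175 ÷ 70.875 = 1/5 = 0.2.
butter: 225 g × 1/5 = 45 g
honey: (2 cup + 1 tbsp = 2.0625 cup) × 1/5 × 240 mL/cup = 99 mL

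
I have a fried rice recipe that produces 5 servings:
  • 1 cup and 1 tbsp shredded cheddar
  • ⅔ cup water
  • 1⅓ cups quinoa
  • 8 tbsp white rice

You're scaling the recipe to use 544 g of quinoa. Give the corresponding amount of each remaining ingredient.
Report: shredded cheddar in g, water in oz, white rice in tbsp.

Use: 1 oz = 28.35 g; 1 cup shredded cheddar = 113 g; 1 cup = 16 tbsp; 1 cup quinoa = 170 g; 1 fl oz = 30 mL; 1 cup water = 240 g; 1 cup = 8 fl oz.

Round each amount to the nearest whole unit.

The original recipe has 680/3 g of quinoa, so the scaling factor is 544 ÷ 680/3 = 12/5 = 2.4.
shredded cheddar: (1 cup + 1 tbsp = 1.0625 cup) × 12/5 × 113 g/cup ≈ 288 g
water: 2/3 cup × 12/5 × 240 g/cup ÷ 28.35 g/oz ≈ 14 oz
white rice: 8 tbsp × 12/5 ≈ 19 tbsp

shredded cheddar: 288 g; water: 14 oz; white rice: 19 tbsp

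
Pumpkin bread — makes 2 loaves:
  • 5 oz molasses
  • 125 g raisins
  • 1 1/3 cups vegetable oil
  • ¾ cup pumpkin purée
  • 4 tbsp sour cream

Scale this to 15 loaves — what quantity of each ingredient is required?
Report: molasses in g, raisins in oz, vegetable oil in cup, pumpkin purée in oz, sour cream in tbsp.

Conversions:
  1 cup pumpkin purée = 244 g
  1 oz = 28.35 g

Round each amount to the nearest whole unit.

molasses: 1063 g; raisins: 33 oz; vegetable oil: 10 cup; pumpkin purée: 48 oz; sour cream: 30 tbsp

Scaling factor: 15/2 = 7.5.
molasses: 5 oz × 15/2 × 28.35 g/oz ≈ 1063 g
raisins: 125 g × 15/2 ÷ 28.35 g/oz ≈ 33 oz
vegetable oil: 4/3 cup × 15/2 = 10 cup
pumpkin purée: 0.75 cup × 15/2 × 244 g/cup ÷ 28.35 g/oz ≈ 48 oz
sour cream: 4 tbsp × 15/2 = 30 tbsp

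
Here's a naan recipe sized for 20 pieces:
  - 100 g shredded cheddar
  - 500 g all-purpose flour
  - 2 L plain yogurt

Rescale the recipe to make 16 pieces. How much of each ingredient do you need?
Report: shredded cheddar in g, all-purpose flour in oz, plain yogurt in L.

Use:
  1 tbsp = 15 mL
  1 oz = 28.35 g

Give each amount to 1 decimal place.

Scaling factor: 16/20 = 4/5 = 0.8.
shredded cheddar: 100 g × 4/5 = 80.0 g
all-purpose flour: 500 g × 4/5 ÷ 28.35 g/oz ≈ 14.1 oz
plain yogurt: 2 L × 4/5 = 1.6 L

shredded cheddar: 80.0 g; all-purpose flour: 14.1 oz; plain yogurt: 1.6 L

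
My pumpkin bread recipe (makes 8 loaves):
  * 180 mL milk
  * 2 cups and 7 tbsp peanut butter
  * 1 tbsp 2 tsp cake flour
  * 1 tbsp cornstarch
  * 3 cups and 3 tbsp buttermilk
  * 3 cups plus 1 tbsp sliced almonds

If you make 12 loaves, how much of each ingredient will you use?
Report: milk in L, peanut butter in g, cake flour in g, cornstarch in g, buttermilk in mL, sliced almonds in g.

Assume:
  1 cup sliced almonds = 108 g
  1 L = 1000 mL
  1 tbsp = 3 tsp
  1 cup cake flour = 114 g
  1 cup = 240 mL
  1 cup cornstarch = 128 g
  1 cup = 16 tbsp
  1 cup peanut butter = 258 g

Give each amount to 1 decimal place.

milk: 0.3 L; peanut butter: 943.3 g; cake flour: 17.8 g; cornstarch: 12.0 g; buttermilk: 1147.5 mL; sliced almonds: 496.1 g

Scaling factor: 12/8 = 3/2 = 1.5.
milk: 180 mL × 3/2 ÷ 1000 mL/L ≈ 0.3 L
peanut butter: (2 cup + 7 tbsp = 2.4375 cup) × 3/2 × 258 g/cup ≈ 943.3 g
cake flour: (1 tbsp + 2 tsp = 5/3 tbsp) × 3/2 ÷ 16 tbsp/cup × 114 g/cup ≈ 17.8 g
cornstarch: 1 tbsp × 3/2 ÷ 16 tbsp/cup × 128 g/cup = 12.0 g
buttermilk: (3 cup + 3 tbsp = 3.1875 cup) × 3/2 × 240 mL/cup = 1147.5 mL
sliced almonds: (3 cup + 1 tbsp = 3.0625 cup) × 3/2 × 108 g/cup ≈ 496.1 g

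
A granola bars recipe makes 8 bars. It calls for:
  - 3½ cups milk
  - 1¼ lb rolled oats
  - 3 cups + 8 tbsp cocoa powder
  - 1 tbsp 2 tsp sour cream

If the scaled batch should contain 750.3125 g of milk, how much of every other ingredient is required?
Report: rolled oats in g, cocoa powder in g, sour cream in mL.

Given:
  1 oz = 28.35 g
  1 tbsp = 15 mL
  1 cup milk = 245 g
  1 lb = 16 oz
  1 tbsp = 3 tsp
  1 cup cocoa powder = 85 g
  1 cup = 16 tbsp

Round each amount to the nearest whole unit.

rolled oats: 496 g; cocoa powder: 260 g; sour cream: 22 mL

The original recipe has 857.5 g of milk, so the scaling factor is 750.3125 ÷ 857.5 = 7/8 = 0.875.
rolled oats: 1.25 lb × 7/8 × 16 oz/lb × 28.35 g/oz ≈ 496 g
cocoa powder: (3 cup + 8 tbsp = 3.5 cup) × 7/8 × 85 g/cup ≈ 260 g
sour cream: (1 tbsp + 2 tsp = 5/3 tbsp) × 7/8 × 15 mL/tbsp ≈ 22 mL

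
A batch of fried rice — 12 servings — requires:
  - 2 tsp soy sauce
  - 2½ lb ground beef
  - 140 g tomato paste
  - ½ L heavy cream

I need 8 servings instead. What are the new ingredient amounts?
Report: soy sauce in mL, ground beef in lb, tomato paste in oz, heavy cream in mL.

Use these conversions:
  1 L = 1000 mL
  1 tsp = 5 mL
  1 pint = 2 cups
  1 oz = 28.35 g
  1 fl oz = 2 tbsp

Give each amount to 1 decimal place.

Scaling factor: 8/12 = 2/3.
soy sauce: 2 tsp × 2/3 × 5 mL/tsp ≈ 6.7 mL
ground beef: 2.5 lb × 2/3 ≈ 1.7 lb
tomato paste: 140 g × 2/3 ÷ 28.35 g/oz ≈ 3.3 oz
heavy cream: 0.5 L × 2/3 × 1000 mL/L ≈ 333.3 mL

soy sauce: 6.7 mL; ground beef: 1.7 lb; tomato paste: 3.3 oz; heavy cream: 333.3 mL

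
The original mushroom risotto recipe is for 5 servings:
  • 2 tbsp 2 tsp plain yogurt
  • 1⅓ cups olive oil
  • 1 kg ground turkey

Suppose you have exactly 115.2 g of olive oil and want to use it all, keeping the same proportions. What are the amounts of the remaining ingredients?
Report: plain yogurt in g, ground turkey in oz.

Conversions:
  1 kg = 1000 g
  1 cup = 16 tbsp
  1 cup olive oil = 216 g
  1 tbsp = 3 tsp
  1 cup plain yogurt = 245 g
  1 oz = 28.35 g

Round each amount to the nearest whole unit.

The original recipe has 288 g of olive oil, so the scaling factor is 115.2 ÷ 288 = 2/5 = 0.4.
plain yogurt: (2 tbsp + 2 tsp = 8/3 tbsp) × 2/5 ÷ 16 tbsp/cup × 245 g/cup ≈ 16 g
ground turkey: 1 kg × 2/5 × 1000 g/kg ÷ 28.35 g/oz ≈ 14 oz

plain yogurt: 16 g; ground turkey: 14 oz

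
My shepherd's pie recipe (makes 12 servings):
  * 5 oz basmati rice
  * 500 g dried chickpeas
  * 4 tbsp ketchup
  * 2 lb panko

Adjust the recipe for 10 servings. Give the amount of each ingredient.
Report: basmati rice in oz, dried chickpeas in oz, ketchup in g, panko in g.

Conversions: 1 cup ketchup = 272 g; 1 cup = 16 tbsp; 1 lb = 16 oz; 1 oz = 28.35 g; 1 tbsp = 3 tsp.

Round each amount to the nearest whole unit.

basmati rice: 4 oz; dried chickpeas: 15 oz; ketchup: 57 g; panko: 756 g

Scaling factor: 10/12 = 5/6.
basmati rice: 5 oz × 5/6 ≈ 4 oz
dried chickpeas: 500 g × 5/6 ÷ 28.35 g/oz ≈ 15 oz
ketchup: 4 tbsp × 5/6 ÷ 16 tbsp/cup × 272 g/cup ≈ 57 g
panko: 2 lb × 5/6 × 16 oz/lb × 28.35 g/oz = 756 g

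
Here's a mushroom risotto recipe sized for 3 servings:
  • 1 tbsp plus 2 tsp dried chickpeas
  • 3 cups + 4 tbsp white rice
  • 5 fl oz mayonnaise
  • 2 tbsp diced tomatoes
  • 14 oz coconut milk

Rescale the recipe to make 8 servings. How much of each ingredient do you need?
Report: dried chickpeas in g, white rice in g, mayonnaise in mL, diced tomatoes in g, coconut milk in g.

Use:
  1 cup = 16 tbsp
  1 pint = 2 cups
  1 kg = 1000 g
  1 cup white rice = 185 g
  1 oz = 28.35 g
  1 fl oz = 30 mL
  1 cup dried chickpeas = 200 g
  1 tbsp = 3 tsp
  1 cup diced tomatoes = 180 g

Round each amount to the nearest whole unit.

Scaling factor: 8/3.
dried chickpeas: (1 tbsp + 2 tsp = 5/3 tbsp) × 8/3 ÷ 16 tbsp/cup × 200 g/cup ≈ 56 g
white rice: (3 cup + 4 tbsp = 3.25 cup) × 8/3 × 185 g/cup ≈ 1603 g
mayonnaise: 5 fl oz × 8/3 × 30 mL/fl oz = 400 mL
diced tomatoes: 2 tbsp × 8/3 ÷ 16 tbsp/cup × 180 g/cup = 60 g
coconut milk: 14 oz × 8/3 × 28.35 g/oz ≈ 1058 g

dried chickpeas: 56 g; white rice: 1603 g; mayonnaise: 400 mL; diced tomatoes: 60 g; coconut milk: 1058 g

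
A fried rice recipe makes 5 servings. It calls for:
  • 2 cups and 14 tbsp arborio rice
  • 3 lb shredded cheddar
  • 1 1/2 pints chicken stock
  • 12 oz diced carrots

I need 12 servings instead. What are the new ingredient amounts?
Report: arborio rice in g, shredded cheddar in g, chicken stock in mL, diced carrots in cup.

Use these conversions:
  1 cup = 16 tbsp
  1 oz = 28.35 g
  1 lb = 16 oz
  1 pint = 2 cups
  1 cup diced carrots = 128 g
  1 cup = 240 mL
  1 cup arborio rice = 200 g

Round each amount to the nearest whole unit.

Scaling factor: 12/5 = 2.4.
arborio rice: (2 cup + 14 tbsp = 2.875 cup) × 12/5 × 200 g/cup = 1380 g
shredded cheddar: 3 lb × 12/5 × 16 oz/lb × 28.35 g/oz ≈ 3266 g
chicken stock: 1.5 pint × 12/5 × 2 cup/pint × 240 mL/cup = 1728 mL
diced carrots: 12 oz × 12/5 × 28.35 g/oz ÷ 128 g/cup ≈ 6 cup

arborio rice: 1380 g; shredded cheddar: 3266 g; chicken stock: 1728 mL; diced carrots: 6 cup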